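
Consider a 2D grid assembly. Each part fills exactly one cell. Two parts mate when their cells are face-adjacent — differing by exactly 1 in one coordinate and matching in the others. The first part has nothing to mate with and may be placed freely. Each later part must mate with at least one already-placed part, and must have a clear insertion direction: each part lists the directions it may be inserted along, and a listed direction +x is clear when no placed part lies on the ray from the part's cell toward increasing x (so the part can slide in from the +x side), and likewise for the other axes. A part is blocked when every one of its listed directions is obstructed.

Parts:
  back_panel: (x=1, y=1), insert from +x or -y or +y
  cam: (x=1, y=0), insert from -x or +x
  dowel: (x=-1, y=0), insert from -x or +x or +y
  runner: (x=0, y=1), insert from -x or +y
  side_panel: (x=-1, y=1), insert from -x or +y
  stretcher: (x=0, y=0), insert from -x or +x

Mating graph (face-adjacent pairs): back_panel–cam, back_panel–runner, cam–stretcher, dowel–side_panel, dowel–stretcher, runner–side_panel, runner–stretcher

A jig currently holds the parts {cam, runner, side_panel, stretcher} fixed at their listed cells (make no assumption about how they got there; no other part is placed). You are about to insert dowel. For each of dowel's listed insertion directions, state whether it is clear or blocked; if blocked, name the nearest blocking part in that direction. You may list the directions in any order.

+x: blocked by stretcher; +y: blocked by side_panel; -x: clear

-x: ray from dowel(-1, 0) has no placed part ⇒ clear
+x: nearest on ray is stretcher@(0, 0) ⇒ blocked
+y: nearest on ray is side_panel@(-1, 1) ⇒ blocked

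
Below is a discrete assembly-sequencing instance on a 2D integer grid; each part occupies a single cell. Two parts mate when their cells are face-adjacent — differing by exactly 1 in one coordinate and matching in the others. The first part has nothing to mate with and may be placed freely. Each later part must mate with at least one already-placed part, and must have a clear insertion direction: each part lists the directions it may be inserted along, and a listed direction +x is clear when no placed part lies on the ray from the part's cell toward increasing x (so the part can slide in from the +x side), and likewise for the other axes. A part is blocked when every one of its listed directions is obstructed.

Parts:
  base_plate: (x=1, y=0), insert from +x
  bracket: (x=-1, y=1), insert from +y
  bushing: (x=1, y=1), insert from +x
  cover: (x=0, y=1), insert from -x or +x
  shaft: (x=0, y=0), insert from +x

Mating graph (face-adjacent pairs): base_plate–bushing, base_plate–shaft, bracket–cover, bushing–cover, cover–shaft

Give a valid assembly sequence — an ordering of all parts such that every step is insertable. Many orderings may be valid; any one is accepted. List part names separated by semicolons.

1. bushing@(1, 1) [+x clear] — {bushing}
2. cover@(0, 1) [-x clear] — {bushing, cover}
3. shaft@(0, 0) [+x clear] — {bushing, cover, shaft}
4. base_plate@(1, 0) [+x clear] — {base_plate, bushing, cover, shaft}
5. bracket@(-1, 1) [+y clear] — {base_plate, bracket, bushing, cover, shaft}

bushing; cover; shaft; base_plate; bracket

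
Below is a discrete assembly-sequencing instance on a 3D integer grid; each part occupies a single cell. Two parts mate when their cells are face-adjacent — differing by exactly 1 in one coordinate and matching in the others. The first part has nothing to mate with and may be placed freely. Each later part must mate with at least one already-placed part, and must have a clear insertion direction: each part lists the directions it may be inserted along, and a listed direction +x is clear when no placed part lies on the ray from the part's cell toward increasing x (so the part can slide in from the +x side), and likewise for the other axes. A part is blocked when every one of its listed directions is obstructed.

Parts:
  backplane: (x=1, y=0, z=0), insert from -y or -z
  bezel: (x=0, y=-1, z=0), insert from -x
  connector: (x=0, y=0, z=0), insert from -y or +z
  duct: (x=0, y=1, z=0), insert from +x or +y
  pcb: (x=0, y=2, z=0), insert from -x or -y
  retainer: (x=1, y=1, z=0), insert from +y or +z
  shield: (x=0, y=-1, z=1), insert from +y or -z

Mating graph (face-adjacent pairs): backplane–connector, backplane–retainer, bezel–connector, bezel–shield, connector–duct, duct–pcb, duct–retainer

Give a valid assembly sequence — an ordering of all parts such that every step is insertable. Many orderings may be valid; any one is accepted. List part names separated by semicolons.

duct; retainer; connector; bezel; shield; backplane; pcb

1. duct@(0, 1, 0) [+x clear] — {duct}
2. retainer@(1, 1, 0) [+y clear] — {duct, retainer}
3. connector@(0, 0, 0) [-y clear] — {connector, duct, retainer}
4. bezel@(0, -1, 0) [-x clear] — {bezel, connector, duct, retainer}
5. shield@(0, -1, 1) [+y clear] — {bezel, connector, duct, retainer, shield}
6. backplane@(1, 0, 0) [-y clear] — {backplane, bezel, connector, duct, retainer, shield}
7. pcb@(0, 2, 0) [-x clear] — {backplane, bezel, connector, duct, pcb, retainer, shield}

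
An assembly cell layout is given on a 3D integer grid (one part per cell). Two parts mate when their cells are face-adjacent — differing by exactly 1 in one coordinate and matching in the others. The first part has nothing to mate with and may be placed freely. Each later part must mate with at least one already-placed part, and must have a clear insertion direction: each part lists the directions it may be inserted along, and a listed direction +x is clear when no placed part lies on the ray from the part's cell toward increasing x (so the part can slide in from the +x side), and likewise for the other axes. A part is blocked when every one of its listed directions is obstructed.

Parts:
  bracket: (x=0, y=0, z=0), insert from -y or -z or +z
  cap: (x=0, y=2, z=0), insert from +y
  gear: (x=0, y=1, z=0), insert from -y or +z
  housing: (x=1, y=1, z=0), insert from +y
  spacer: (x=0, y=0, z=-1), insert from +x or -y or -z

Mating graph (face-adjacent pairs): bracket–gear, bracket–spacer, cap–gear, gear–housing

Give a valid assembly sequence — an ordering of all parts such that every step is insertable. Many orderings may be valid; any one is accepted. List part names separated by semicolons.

1. gear@(0, 1, 0) [-y clear] — {gear}
2. housing@(1, 1, 0) [+y clear] — {gear, housing}
3. bracket@(0, 0, 0) [-y clear] — {bracket, gear, housing}
4. cap@(0, 2, 0) [+y clear] — {bracket, cap, gear, housing}
5. spacer@(0, 0, -1) [+x clear] — {bracket, cap, gear, housing, spacer}

gear; housing; bracket; cap; spacer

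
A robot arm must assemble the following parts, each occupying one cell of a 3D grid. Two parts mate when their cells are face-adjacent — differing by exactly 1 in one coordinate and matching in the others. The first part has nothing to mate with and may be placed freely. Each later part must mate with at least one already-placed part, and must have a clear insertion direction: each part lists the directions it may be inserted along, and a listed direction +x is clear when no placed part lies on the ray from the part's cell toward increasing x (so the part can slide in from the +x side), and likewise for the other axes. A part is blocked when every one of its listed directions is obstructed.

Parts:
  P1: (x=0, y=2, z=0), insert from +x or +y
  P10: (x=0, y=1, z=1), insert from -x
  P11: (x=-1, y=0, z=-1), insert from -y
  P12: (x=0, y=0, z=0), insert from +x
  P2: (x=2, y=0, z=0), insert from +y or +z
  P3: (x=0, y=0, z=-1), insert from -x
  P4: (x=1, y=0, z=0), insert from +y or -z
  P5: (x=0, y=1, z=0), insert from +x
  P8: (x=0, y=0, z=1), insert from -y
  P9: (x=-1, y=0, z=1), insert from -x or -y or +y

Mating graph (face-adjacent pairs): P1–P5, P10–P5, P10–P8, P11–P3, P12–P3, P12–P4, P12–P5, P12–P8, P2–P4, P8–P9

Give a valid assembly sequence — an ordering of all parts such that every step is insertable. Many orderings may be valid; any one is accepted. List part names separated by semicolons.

P9; P8; P10; P5; P1; P12; P4; P2; P3; P11

1. P9@(-1, 0, 1) [-x clear] — {P9}
2. P8@(0, 0, 1) [-y clear] — {P8, P9}
3. P10@(0, 1, 1) [-x clear] — {P10, P8, P9}
4. P5@(0, 1, 0) [+x clear] — {P10, P5, P8, P9}
5. P1@(0, 2, 0) [+x clear] — {P1, P10, P5, P8, P9}
6. P12@(0, 0, 0) [+x clear] — {P1, P10, P12, P5, P8, P9}
7. P4@(1, 0, 0) [+y clear] — {P1, P10, P12, P4, P5, P8, P9}
8. P2@(2, 0, 0) [+y clear] — {P1, P10, P12, P2, P4, P5, P8, P9}
9. P3@(0, 0, -1) [-x clear] — {P1, P10, P12, P2, P3, P4, P5, P8, P9}
10. P11@(-1, 0, -1) [-y clear] — {P1, P10, P11, P12, P2, P3, P4, P5, P8, P9}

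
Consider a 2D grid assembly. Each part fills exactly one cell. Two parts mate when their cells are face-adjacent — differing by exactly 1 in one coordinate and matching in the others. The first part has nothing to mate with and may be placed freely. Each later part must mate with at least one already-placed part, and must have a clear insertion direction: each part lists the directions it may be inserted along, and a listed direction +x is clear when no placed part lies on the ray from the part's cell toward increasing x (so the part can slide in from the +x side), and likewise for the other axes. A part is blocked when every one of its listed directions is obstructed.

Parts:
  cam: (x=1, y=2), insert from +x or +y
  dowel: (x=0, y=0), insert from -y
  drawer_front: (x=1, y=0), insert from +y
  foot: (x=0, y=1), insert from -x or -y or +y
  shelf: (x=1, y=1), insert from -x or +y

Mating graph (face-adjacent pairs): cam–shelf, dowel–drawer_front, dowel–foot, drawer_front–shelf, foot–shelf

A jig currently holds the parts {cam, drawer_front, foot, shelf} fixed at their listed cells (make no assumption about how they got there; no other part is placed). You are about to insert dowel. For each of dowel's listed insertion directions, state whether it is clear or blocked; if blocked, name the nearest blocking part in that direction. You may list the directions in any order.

-y: ray from dowel(0, 0) has no placed part ⇒ clear

-y: clear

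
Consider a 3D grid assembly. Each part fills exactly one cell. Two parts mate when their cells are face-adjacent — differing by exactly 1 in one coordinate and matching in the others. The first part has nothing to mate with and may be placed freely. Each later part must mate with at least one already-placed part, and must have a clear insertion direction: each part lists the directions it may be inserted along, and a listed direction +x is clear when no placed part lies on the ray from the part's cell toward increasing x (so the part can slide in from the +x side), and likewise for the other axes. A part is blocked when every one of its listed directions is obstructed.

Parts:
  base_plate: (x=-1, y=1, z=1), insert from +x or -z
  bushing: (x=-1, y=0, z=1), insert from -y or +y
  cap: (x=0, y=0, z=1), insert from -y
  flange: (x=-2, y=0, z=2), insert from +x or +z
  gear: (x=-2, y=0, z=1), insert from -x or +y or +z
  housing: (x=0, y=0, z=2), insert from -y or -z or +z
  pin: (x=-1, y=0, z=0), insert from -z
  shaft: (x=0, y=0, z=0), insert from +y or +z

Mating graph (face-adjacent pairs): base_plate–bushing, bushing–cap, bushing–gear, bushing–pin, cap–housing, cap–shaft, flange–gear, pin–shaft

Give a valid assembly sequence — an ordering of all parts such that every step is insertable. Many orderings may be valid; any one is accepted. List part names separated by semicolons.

housing; cap; bushing; base_plate; gear; flange; pin; shaft

1. housing@(0, 0, 2) [-y clear] — {housing}
2. cap@(0, 0, 1) [-y clear] — {cap, housing}
3. bushing@(-1, 0, 1) [-y clear] — {bushing, cap, housing}
4. base_plate@(-1, 1, 1) [+x clear] — {base_plate, bushing, cap, housing}
5. gear@(-2, 0, 1) [-x clear] — {base_plate, bushing, cap, gear, housing}
6. flange@(-2, 0, 2) [+z clear] — {base_plate, bushing, cap, flange, gear, housing}
7. pin@(-1, 0, 0) [-z clear] — {base_plate, bushing, cap, flange, gear, housing, pin}
8. shaft@(0, 0, 0) [+y clear] — {base_plate, bushing, cap, flange, gear, housing, pin, shaft}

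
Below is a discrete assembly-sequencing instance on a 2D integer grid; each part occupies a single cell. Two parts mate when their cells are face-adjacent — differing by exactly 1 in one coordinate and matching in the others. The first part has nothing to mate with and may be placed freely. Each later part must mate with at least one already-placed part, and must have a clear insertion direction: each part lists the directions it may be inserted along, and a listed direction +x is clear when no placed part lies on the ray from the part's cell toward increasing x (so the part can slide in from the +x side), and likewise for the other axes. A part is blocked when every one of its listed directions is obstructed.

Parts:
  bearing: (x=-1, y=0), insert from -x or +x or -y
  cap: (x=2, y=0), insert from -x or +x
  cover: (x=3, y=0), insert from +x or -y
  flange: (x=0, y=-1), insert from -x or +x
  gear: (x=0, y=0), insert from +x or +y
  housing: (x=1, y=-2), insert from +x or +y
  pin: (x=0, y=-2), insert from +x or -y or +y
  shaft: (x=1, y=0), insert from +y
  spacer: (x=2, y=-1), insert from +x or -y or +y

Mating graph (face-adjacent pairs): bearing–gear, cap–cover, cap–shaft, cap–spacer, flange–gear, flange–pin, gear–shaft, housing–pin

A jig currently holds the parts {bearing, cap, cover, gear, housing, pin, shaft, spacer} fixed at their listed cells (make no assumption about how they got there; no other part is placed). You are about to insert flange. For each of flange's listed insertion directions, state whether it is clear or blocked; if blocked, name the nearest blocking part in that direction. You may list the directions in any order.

+x: blocked by spacer; -x: clear

-x: ray from flange(0, -1) has no placed part ⇒ clear
+x: nearest on ray is spacer@(2, -1) ⇒ blocked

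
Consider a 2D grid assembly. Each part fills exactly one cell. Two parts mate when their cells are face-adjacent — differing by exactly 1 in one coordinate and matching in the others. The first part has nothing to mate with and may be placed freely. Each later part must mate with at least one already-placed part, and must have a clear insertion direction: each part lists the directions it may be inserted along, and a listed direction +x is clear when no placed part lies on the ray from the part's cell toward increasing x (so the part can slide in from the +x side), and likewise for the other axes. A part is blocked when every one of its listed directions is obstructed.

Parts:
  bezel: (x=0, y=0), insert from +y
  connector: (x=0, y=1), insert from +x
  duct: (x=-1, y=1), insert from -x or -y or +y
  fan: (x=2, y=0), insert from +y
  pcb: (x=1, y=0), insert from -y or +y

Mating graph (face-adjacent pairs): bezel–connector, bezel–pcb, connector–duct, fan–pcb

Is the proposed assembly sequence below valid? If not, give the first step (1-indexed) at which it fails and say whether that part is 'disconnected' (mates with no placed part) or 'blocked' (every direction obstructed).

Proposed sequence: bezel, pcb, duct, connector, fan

1. bezel@(0, 0) [+y clear] — {bezel}
2. pcb@(1, 0) [-y clear] — {bezel, pcb}
3. duct@(-1, 1) — no placed neighbour ⇒ disconnected

Invalid at step 3 (disconnected)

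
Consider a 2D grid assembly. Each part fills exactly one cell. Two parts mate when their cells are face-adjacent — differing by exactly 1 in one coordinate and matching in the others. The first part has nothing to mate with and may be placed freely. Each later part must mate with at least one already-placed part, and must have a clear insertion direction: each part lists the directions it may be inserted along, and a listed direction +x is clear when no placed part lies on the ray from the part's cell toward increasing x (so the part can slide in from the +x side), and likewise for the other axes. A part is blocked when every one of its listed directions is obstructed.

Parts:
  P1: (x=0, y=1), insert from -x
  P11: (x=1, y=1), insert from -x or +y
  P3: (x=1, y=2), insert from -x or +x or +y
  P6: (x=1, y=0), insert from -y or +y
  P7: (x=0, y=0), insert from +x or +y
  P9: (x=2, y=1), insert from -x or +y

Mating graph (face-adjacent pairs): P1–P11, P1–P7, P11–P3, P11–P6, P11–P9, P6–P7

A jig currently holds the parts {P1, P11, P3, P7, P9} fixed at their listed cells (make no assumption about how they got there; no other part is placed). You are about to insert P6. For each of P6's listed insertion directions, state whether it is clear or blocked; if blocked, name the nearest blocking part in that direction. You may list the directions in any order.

+y: blocked by P11; -y: clear

-y: ray from P6(1, 0) has no placed part ⇒ clear
+y: nearest on ray is P11@(1, 1) ⇒ blocked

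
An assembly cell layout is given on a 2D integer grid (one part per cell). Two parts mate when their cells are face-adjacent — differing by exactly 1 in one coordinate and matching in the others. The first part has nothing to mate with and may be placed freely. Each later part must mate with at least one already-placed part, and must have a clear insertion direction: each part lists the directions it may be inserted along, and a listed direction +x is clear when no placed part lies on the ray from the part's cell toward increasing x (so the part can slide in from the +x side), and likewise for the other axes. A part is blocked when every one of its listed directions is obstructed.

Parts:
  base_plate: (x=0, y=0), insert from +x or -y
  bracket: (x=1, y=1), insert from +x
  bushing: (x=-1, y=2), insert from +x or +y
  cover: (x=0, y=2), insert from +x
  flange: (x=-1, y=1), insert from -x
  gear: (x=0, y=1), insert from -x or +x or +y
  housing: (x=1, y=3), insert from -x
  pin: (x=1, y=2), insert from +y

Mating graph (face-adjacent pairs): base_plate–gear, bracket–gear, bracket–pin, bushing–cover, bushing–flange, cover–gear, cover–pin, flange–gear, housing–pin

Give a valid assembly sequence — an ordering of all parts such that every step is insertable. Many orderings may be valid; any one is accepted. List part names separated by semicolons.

gear; bracket; flange; bushing; base_plate; cover; pin; housing

1. gear@(0, 1) [-x clear] — {gear}
2. bracket@(1, 1) [+x clear] — {bracket, gear}
3. flange@(-1, 1) [-x clear] — {bracket, flange, gear}
4. bushing@(-1, 2) [+x clear] — {bracket, bushing, flange, gear}
5. base_plate@(0, 0) [+x clear] — {base_plate, bracket, bushing, flange, gear}
6. cover@(0, 2) [+x clear] — {base_plate, bracket, bushing, cover, flange, gear}
7. pin@(1, 2) [+y clear] — {base_plate, bracket, bushing, cover, flange, gear, pin}
8. housing@(1, 3) [-x clear] — {base_plate, bracket, bushing, cover, flange, gear, housing, pin}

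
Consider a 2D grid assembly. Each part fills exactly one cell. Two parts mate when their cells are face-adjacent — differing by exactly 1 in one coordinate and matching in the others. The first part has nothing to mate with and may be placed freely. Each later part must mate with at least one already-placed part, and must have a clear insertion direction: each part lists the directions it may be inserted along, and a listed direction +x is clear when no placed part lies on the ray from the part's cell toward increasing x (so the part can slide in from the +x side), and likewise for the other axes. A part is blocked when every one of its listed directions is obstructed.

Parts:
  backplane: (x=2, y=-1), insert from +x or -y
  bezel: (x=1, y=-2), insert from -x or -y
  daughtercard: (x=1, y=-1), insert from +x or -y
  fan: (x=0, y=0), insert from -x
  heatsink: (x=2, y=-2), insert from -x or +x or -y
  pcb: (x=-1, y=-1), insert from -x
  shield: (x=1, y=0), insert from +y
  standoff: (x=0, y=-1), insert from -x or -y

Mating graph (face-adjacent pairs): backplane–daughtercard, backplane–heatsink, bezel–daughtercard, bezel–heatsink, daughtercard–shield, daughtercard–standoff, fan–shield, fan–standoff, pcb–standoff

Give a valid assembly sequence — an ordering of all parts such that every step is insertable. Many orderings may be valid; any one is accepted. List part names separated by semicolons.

1. fan@(0, 0) [-x clear] — {fan}
2. shield@(1, 0) [+y clear] — {fan, shield}
3. daughtercard@(1, -1) [+x clear] — {daughtercard, fan, shield}
4. backplane@(2, -1) [+x clear] — {backplane, daughtercard, fan, shield}
5. bezel@(1, -2) [-x clear] — {backplane, bezel, daughtercard, fan, shield}
6. heatsink@(2, -2) [+x clear] — {backplane, bezel, daughtercard, fan, heatsink, shield}
7. standoff@(0, -1) [-x clear] — {backplane, bezel, daughtercard, fan, heatsink, shield, standoff}
8. pcb@(-1, -1) [-x clear] — {backplane, bezel, daughtercard, fan, heatsink, pcb, shield, standoff}

fan; shield; daughtercard; backplane; bezel; heatsink; standoff; pcb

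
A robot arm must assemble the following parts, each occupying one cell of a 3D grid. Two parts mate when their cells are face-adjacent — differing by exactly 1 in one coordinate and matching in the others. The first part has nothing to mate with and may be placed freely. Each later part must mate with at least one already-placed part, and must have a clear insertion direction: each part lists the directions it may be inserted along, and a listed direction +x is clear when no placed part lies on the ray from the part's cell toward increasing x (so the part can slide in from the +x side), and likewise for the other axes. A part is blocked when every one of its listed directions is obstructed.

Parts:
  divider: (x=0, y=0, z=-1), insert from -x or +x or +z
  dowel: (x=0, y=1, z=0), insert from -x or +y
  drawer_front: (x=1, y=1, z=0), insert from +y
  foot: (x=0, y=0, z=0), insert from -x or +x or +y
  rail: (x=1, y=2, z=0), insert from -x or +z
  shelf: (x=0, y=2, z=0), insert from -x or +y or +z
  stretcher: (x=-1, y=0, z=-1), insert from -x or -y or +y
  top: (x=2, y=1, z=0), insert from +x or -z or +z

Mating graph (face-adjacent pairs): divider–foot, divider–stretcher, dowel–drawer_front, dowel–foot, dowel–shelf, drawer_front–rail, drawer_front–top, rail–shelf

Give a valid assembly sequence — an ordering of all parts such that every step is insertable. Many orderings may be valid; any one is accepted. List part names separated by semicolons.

1. shelf@(0, 2, 0) [-x clear] — {shelf}
2. dowel@(0, 1, 0) [-x clear] — {dowel, shelf}
3. foot@(0, 0, 0) [-x clear] — {dowel, foot, shelf}
4. divider@(0, 0, -1) [-x clear] — {divider, dowel, foot, shelf}
5. stretcher@(-1, 0, -1) [-x clear] — {divider, dowel, foot, shelf, stretcher}
6. drawer_front@(1, 1, 0) [+y clear] — {divider, dowel, drawer_front, foot, shelf, stretcher}
7. top@(2, 1, 0) [+x clear] — {divider, dowel, drawer_front, foot, shelf, stretcher, top}
8. rail@(1, 2, 0) [+z clear] — {divider, dowel, drawer_front, foot, rail, shelf, stretcher, top}

shelf; dowel; foot; divider; stretcher; drawer_front; top; rail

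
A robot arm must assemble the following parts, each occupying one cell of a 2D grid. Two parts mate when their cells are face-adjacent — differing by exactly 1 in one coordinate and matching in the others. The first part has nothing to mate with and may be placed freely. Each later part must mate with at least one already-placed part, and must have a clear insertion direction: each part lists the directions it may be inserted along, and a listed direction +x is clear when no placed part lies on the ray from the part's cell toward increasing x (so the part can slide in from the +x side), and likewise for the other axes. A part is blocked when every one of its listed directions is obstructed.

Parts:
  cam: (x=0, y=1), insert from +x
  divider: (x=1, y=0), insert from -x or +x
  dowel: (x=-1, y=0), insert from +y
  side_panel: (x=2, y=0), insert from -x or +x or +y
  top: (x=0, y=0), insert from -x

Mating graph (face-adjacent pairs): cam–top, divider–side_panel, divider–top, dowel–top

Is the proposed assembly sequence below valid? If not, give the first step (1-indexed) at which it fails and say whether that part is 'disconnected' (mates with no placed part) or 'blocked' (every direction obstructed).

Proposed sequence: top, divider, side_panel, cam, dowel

Valid

1. top@(0, 0) [-x clear] — {top}
2. divider@(1, 0) [+x clear] — {divider, top}
3. side_panel@(2, 0) [+x clear] — {divider, side_panel, top}
4. cam@(0, 1) [+x clear] — {cam, divider, side_panel, top}
5. dowel@(-1, 0) [+y clear] — {cam, divider, dowel, side_panel, top}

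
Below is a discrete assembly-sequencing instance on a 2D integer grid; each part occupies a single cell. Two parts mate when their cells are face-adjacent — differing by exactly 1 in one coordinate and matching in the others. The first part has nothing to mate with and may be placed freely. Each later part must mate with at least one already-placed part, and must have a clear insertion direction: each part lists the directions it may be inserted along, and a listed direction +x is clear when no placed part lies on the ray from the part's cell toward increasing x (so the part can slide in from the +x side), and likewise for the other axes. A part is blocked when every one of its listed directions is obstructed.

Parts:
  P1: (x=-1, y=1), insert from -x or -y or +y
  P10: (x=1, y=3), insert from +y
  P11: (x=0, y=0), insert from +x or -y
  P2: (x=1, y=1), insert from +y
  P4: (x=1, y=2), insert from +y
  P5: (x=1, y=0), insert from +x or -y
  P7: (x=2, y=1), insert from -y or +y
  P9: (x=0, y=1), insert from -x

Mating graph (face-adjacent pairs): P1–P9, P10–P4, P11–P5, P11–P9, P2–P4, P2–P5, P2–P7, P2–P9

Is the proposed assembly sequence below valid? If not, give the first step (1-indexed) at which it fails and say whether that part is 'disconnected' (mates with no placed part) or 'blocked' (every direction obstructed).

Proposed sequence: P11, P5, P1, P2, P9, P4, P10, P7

1. P11@(0, 0) [+x clear] — {P11}
2. P5@(1, 0) [+x clear] — {P11, P5}
3. P1@(-1, 1) — no placed neighbour ⇒ disconnected

Invalid at step 3 (disconnected)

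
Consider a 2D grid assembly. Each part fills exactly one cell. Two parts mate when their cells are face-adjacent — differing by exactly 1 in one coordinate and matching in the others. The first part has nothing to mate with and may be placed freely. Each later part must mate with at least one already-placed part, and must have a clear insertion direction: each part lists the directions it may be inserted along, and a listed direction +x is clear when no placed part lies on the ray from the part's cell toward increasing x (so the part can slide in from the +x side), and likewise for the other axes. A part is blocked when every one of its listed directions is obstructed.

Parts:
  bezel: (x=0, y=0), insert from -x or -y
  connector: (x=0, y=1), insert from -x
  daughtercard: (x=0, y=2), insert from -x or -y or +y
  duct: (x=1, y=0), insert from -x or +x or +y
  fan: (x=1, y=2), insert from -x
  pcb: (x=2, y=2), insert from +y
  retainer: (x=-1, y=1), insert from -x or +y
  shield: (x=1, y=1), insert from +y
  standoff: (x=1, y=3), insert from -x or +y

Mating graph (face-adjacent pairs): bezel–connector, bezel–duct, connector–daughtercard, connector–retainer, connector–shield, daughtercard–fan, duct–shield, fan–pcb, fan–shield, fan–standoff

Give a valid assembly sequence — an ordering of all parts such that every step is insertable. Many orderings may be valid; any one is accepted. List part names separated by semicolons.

shield; fan; pcb; daughtercard; standoff; connector; retainer; duct; bezel

1. shield@(1, 1) [+y clear] — {shield}
2. fan@(1, 2) [-x clear] — {fan, shield}
3. pcb@(2, 2) [+y clear] — {fan, pcb, shield}
4. daughtercard@(0, 2) [-x clear] — {daughtercard, fan, pcb, shield}
5. standoff@(1, 3) [-x clear] — {daughtercard, fan, pcb, shield, standoff}
6. connector@(0, 1) [-x clear] — {connector, daughtercard, fan, pcb, shield, standoff}
7. retainer@(-1, 1) [-x clear] — {connector, daughtercard, fan, pcb, retainer, shield, standoff}
8. duct@(1, 0) [-x clear] — {connector, daughtercard, duct, fan, pcb, retainer, shield, standoff}
9. bezel@(0, 0) [-x clear] — {bezel, connector, daughtercard, duct, fan, pcb, retainer, shield, standoff}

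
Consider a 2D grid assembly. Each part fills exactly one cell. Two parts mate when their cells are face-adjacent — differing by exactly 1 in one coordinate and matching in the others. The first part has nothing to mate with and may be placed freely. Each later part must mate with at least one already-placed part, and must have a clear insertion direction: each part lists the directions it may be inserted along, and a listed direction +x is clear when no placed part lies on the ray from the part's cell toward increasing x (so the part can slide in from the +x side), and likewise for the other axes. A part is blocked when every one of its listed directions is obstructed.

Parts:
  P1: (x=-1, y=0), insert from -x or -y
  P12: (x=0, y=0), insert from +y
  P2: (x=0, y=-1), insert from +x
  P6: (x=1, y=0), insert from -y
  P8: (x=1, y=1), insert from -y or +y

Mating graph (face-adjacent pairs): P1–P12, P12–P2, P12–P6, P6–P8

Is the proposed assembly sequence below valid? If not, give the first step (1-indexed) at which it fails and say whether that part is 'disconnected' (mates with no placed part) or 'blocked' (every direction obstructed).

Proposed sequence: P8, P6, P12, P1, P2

1. P8@(1, 1) [-y clear] — {P8}
2. P6@(1, 0) [-y clear] — {P6, P8}
3. P12@(0, 0) [+y clear] — {P12, P6, P8}
4. P1@(-1, 0) [-x clear] — {P1, P12, P6, P8}
5. P2@(0, -1) [+x clear] — {P1, P12, P2, P6, P8}

Valid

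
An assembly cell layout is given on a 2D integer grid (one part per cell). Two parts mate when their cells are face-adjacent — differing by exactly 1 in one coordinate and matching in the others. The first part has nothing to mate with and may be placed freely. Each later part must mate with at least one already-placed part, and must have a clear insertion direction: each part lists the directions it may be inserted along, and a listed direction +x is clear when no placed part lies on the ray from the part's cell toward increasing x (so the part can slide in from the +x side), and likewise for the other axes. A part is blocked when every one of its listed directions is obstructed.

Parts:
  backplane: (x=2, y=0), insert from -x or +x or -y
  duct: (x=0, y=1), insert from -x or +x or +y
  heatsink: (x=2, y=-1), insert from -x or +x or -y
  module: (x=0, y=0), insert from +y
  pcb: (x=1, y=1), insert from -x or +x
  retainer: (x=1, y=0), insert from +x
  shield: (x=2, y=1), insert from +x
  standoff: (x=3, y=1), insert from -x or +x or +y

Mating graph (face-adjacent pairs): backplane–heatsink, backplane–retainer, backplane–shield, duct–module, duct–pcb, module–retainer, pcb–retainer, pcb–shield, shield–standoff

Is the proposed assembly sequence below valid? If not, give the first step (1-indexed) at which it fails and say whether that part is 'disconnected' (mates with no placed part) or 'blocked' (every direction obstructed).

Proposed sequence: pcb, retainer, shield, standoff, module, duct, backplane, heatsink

Valid

1. pcb@(1, 1) [-x clear] — {pcb}
2. retainer@(1, 0) [+x clear] — {pcb, retainer}
3. shield@(2, 1) [+x clear] — {pcb, retainer, shield}
4. standoff@(3, 1) [+x clear] — {pcb, retainer, shield, standoff}
5. module@(0, 0) [+y clear] — {module, pcb, retainer, shield, standoff}
6. duct@(0, 1) [-x clear] — {duct, module, pcb, retainer, shield, standoff}
7. backplane@(2, 0) [+x clear] — {backplane, duct, module, pcb, retainer, shield, standoff}
8. heatsink@(2, -1) [-x clear] — {backplane, duct, heatsink, module, pcb, retainer, shield, standoff}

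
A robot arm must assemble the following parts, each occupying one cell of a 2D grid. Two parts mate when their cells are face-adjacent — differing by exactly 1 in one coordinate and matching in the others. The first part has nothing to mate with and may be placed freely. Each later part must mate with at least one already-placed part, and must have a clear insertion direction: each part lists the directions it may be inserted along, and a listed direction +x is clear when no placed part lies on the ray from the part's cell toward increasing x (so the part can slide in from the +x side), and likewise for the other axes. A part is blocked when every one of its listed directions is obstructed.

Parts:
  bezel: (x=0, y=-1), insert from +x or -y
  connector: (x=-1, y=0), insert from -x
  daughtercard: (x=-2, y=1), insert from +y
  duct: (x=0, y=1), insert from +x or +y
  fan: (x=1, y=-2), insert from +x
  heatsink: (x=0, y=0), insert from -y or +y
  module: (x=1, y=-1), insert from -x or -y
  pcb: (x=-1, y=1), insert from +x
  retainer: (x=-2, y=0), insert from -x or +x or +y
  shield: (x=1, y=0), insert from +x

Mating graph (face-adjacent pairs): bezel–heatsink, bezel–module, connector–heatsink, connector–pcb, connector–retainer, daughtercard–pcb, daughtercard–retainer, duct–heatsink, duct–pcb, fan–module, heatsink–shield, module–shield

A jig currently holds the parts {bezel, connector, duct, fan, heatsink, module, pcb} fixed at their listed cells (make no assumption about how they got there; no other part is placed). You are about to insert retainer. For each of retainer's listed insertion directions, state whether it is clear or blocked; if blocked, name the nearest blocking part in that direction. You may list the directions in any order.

-x: ray from retainer(-2, 0) has no placed part ⇒ clear
+x: nearest on ray is connector@(-1, 0) ⇒ blocked
+y: ray from retainer(-2, 0) has no placed part ⇒ clear

+x: blocked by connector; +y: clear; -x: clear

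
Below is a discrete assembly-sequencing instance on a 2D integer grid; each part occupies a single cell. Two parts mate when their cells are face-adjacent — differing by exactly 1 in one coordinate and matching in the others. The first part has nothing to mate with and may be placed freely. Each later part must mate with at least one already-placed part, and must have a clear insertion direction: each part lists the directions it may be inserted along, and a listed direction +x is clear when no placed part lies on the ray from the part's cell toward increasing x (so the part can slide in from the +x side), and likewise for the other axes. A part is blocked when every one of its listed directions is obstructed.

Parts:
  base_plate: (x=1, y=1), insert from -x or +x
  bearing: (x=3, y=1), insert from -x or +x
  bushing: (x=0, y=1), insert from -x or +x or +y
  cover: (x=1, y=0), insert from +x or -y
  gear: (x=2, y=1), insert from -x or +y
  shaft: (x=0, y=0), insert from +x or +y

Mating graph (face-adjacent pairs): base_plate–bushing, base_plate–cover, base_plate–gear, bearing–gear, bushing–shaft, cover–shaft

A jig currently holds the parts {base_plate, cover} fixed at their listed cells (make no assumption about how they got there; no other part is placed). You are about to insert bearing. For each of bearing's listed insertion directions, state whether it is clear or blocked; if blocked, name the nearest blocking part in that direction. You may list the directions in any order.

+x: clear; -x: blocked by base_plate

-x: nearest on ray is base_plate@(1, 1) ⇒ blocked
+x: ray from bearing(3, 1) has no placed part ⇒ clear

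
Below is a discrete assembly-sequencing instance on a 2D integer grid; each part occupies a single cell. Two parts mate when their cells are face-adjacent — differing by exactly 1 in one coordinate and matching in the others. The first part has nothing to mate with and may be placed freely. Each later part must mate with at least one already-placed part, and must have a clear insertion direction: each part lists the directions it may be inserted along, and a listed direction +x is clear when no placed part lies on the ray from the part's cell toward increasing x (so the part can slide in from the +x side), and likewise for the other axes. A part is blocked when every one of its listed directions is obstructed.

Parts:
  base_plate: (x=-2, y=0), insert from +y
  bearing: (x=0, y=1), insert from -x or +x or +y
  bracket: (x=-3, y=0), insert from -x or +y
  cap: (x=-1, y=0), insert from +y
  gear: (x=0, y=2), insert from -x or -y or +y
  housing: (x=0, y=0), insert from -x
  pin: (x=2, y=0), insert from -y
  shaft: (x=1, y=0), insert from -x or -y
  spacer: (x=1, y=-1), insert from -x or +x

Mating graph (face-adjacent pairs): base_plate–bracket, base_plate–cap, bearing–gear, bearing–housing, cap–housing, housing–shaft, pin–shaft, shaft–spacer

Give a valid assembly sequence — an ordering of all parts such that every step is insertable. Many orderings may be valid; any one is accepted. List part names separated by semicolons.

pin; shaft; spacer; housing; cap; base_plate; bracket; bearing; gear

1. pin@(2, 0) [-y clear] — {pin}
2. shaft@(1, 0) [-x clear] — {pin, shaft}
3. spacer@(1, -1) [-x clear] — {pin, shaft, spacer}
4. housing@(0, 0) [-x clear] — {housing, pin, shaft, spacer}
5. cap@(-1, 0) [+y clear] — {cap, housing, pin, shaft, spacer}
6. base_plate@(-2, 0) [+y clear] — {base_plate, cap, housing, pin, shaft, spacer}
7. bracket@(-3, 0) [-x clear] — {base_plate, bracket, cap, housing, pin, shaft, spacer}
8. bearing@(0, 1) [-x clear] — {base_plate, bearing, bracket, cap, housing, pin, shaft, spacer}
9. gear@(0, 2) [-x clear] — {base_plate, bearing, bracket, cap, gear, housing, pin, shaft, spacer}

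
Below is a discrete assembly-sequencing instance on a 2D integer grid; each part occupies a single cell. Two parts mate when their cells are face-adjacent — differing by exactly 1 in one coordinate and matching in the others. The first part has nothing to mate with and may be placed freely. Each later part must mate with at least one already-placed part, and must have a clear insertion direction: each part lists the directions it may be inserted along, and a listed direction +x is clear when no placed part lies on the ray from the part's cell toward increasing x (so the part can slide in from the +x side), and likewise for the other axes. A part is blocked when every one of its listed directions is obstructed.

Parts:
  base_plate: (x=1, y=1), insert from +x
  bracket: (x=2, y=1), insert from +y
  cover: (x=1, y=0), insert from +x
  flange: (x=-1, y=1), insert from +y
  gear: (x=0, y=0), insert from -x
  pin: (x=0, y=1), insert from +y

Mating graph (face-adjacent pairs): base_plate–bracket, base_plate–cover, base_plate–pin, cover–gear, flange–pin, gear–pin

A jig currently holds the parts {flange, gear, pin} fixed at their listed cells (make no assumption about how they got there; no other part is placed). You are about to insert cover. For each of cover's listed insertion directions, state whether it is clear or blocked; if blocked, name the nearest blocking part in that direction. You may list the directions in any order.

+x: clear

+x: ray from cover(1, 0) has no placed part ⇒ clear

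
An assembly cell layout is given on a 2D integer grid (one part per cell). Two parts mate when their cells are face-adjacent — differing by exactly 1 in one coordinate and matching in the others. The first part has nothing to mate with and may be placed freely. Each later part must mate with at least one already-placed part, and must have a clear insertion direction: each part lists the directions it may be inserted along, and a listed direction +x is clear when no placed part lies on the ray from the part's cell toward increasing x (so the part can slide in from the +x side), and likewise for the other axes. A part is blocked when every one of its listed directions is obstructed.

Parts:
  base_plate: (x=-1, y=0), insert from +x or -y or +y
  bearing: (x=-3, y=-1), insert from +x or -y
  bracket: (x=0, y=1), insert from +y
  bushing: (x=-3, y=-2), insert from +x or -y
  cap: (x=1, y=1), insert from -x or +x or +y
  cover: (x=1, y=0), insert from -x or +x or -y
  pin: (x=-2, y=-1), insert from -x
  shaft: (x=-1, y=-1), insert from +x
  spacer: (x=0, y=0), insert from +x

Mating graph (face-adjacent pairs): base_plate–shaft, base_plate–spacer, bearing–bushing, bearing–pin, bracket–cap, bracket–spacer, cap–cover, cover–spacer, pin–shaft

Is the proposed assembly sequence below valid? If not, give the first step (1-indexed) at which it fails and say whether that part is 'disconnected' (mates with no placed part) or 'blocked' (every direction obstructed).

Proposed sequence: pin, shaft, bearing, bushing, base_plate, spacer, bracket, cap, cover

Valid

1. pin@(-2, -1) [-x clear] — {pin}
2. shaft@(-1, -1) [+x clear] — {pin, shaft}
3. bearing@(-3, -1) [-y clear] — {bearing, pin, shaft}
4. bushing@(-3, -2) [+x clear] — {bearing, bushing, pin, shaft}
5. base_plate@(-1, 0) [+x clear] — {base_plate, bearing, bushing, pin, shaft}
6. spacer@(0, 0) [+x clear] — {base_plate, bearing, bushing, pin, shaft, spacer}
7. bracket@(0, 1) [+y clear] — {base_plate, bearing, bracket, bushing, pin, shaft, spacer}
8. cap@(1, 1) [+x clear] — {base_plate, bearing, bracket, bushing, cap, pin, shaft, spacer}
9. cover@(1, 0) [+x clear] — {base_plate, bearing, bracket, bushing, cap, cover, pin, shaft, spacer}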